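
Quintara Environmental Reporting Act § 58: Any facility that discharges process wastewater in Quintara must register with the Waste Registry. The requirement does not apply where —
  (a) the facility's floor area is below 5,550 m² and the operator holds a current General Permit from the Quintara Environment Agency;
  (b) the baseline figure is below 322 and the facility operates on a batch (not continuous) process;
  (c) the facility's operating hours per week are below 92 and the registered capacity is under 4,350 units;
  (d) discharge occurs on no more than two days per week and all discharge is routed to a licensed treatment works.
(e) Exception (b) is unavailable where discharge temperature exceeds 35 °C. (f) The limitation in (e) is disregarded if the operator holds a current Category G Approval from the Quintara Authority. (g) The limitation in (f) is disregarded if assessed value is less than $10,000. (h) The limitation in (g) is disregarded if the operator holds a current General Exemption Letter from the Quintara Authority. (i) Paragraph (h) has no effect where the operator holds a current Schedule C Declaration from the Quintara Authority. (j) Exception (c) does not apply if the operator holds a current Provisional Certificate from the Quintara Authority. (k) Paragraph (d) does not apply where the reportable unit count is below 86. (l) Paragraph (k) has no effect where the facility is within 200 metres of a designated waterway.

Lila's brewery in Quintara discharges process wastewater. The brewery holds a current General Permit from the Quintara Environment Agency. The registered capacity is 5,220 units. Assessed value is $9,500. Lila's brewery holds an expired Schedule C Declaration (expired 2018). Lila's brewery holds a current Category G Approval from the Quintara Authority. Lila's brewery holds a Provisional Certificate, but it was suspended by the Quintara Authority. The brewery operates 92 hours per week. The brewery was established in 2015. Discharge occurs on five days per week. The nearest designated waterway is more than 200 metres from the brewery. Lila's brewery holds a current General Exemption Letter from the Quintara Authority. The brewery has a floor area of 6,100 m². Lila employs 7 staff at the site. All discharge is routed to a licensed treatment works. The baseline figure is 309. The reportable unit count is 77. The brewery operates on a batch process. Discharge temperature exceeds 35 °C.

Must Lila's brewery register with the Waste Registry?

Exception (a) does not apply: the facility's floor area is 6,100 m², not below 5,550 m².
Exception (b)'s conditions are all satisfied: the baseline figure is 309, below the 322 limit; the facility operates on a batch process. Applying paragraphs (e)–(i): (e) operates (discharge temperature exceeds 35 °C), but is itself disapplied by (f): (f) operates — a current Category G Approval is held. (g) is triggered (assessed value is $9,500, less than the $10,000 limit), but is itself disapplied by (h): (h) is engaged — a current General Exemption Letter is held. (i) is not triggered (there is no Schedule C Declaration in force), so (h) stands. So (b) applies.
Exception (c) does not apply: the facility's operating hours per week are 92, not below 92.
Exception (d) fails — discharge occurs on five days per week.

No — exception (b) applies; Lila's brewery is not required to register with the Waste Registry.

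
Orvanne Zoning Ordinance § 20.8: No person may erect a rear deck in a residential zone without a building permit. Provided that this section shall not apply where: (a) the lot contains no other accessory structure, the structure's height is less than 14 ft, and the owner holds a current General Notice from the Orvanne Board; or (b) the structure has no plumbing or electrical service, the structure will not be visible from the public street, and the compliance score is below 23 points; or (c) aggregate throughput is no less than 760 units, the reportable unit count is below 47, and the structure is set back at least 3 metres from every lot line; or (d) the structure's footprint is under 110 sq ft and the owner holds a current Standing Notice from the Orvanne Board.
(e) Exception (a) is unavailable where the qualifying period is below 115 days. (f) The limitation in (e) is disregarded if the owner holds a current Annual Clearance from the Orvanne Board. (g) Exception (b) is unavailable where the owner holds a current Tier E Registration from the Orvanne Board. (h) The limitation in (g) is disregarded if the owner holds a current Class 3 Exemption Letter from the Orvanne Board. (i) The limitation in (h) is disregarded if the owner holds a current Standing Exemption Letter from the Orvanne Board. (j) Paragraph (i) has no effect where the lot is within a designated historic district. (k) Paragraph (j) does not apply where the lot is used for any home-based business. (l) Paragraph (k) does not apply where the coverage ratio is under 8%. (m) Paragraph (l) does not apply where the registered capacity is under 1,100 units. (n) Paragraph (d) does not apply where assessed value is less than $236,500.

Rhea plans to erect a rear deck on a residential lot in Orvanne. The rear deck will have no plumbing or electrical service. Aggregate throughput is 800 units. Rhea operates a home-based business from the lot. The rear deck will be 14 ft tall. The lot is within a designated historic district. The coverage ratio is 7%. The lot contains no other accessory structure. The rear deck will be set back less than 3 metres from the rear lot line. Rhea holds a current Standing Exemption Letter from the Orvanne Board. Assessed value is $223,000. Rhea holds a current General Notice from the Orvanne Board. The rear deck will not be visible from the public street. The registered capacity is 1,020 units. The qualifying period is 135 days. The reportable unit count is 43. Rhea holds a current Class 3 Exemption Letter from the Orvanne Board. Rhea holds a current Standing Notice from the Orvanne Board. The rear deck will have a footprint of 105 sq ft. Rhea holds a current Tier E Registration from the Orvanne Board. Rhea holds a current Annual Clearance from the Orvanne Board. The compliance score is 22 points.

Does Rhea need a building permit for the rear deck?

Exception (a) fails — the structure's height is 14 ft, not less than 14 ft.
Exception (b)'s conditions are all satisfied: there is no plumbing or electrical service; the structure will not be visible from the street; the compliance score is 22 points, below the 23 points limit. Turning to paragraphs (g)–(m): (g) operates against (b): a current Tier E Registration is held. (h) would limit (g) — a current Class 3 Exemption Letter is held — but (i) sets (h) aside: (i) is engaged — a current Standing Exemption Letter is held. (j) is engaged (the lot is in a historic district), but yields to (k): (k) is engaged — a home-based business operates on the lot. (l) would limit (k) — the coverage ratio is 7%, under the 8% limit — but (m) sets (l) aside: (m) is triggered — the registered capacity is 1,020 units, under the 1,100 units limit. Exception (b) does not apply.
Exception (c) requires that the structure is set back at least 3 metres from every lot line; but the rear setback is under 3 m, so (c) is unavailable.
Exception (d): the structure's footprint is 105 sq ft, under the 110 sq ft limit; a current Standing Notice is held — every condition holds. But: (n) operates against (d): assessed value is $223,000, less than the $236,500 limit. (d) is therefore removed.
No exception is made out. Rhea falls within the general rule.

Yes — Rhea must obtain a building permit.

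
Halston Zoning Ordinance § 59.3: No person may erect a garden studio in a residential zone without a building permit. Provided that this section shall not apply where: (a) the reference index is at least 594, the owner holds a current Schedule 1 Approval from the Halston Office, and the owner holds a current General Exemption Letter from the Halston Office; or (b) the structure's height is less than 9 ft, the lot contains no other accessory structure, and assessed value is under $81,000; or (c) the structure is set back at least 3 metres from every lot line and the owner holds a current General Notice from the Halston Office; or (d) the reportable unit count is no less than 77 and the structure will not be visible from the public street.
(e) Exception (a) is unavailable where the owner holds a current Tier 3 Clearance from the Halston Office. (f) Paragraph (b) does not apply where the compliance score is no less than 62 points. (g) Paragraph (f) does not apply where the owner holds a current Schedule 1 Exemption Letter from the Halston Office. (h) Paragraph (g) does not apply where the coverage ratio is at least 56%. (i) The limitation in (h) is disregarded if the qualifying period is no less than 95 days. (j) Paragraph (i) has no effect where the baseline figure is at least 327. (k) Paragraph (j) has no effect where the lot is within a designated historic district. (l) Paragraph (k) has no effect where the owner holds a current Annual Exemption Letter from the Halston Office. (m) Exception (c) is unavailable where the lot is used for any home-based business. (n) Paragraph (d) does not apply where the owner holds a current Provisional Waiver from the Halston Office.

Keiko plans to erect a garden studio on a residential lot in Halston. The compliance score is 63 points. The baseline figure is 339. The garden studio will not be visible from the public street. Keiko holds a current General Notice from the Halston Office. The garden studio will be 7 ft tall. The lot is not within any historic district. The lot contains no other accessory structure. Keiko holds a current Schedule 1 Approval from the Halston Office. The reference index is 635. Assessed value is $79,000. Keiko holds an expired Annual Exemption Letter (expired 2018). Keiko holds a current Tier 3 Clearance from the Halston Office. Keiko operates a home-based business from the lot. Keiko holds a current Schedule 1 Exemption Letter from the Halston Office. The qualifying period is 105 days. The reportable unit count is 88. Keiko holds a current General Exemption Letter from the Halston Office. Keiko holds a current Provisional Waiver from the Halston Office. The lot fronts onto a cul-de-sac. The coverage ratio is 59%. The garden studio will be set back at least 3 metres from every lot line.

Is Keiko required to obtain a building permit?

Exception (a)'s conditions are all satisfied: the reference index is 635, meeting the 594 threshold; a current Schedule 1 Approval is held; a current General Exemption Letter is held. But applying paragraph (e): (e) operates against (a): a current Tier 3 Clearance is held. (a) is therefore removed.
Exception (b): the structure's height is 7 ft, less than the 9 ft limit; the lot has no other accessory structure; assessed value is $79,000, under the $81,000 limit — every condition holds. However, paragraphs (f)–(l) must be considered: (f) is triggered — the compliance score is 63 points, meeting the 62 points threshold. (g) applies (a current Schedule 1 Exemption Letter is held), but is set aside by (h): (h) operates against (g): the coverage ratio is 59%, meeting the 56% threshold. (i) would limit (h) — the qualifying period is 105 days, meeting the 95 days threshold — but (j) sets (i) aside: (j) operates against (i): the baseline figure is 339, meeting the 327 threshold. (k) is not triggered (the lot is not in a historic district), so (j) stands. (b) is therefore removed.
All of (c)'s requirements are met (the setback is at least 3 m on every side; a current General Notice is held). But: (m) operates against (c): a home-based business operates on the lot. (c) is therefore removed.
Exception (d)'s conditions are all satisfied: the reportable unit count is 88, meeting the 77 threshold; the structure will not be visible from the street. But applying paragraph (n): (n) operates against (d): a current Provisional Waiver is held. (d) is therefore removed.
None of the exceptions is available; § 59.3 applies in full.

Yes — Keiko must obtain a building permit.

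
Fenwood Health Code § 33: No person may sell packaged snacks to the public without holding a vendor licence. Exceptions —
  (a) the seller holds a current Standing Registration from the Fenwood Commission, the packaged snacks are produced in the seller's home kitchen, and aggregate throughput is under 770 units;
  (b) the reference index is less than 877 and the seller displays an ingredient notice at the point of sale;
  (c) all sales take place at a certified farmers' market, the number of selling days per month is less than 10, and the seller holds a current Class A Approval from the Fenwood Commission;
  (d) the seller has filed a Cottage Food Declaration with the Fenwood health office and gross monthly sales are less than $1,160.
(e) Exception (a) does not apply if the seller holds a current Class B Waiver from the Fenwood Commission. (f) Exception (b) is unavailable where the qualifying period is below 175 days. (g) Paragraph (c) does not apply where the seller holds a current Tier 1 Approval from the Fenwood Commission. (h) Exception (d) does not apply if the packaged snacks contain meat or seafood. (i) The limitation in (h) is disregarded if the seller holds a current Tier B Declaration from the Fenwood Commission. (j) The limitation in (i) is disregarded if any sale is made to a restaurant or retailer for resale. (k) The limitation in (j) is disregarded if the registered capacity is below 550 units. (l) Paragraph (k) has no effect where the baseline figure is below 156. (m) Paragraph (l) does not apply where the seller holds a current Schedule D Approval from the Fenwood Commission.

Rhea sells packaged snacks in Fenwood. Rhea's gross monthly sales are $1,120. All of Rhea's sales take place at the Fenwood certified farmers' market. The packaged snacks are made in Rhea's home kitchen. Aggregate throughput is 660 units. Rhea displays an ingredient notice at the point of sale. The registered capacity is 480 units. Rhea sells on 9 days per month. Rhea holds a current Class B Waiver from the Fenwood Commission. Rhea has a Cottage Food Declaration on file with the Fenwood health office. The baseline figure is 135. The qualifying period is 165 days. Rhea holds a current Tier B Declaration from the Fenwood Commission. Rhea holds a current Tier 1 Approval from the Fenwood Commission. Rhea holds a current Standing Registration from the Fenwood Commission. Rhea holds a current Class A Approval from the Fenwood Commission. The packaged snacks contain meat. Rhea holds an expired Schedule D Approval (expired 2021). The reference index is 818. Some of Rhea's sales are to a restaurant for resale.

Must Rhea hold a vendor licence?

Yes — Rhea must hold a vendor licence.

Exception (a) is satisfied on its face — a current Standing Registration is held; the packaged snacks are home-kitchen produced; aggregate throughput is 660 units, under the 770 units limit. But applying paragraph (e): (e) is triggered — a current Class B Waiver is held. (a) is therefore removed.
Exception (b) is satisfied on its face — the reference index is 818, less than the 877 limit; an ingredient notice is displayed. Turning to paragraph (f): (f) operates — the qualifying period is 165 days, below the 175 days limit. So (b) is unavailable.
Exception (c) is satisfied on its face — all sales are at a certified farmers' market; the number of selling days per month is 9, less than the 10 limit; a current Class A Approval is held. However, paragraph (g) must be considered: (g) operates against (c): a current Tier 1 Approval is held. (c) is therefore removed.
Exception (d) is satisfied on its face — a Cottage Food Declaration is on file; gross monthly sales are $1,120, less than the $1,160 limit. But applying paragraphs (h)–(m): (h) is engaged — the packaged snacks contain meat. (i) would limit (h) — a current Tier B Declaration is held — but (j) sets (i) aside: (j) is engaged — some sales are to a restaurant for resale. (k) would limit (j) — the registered capacity is 480 units, below the 550 units limit — but (l) sets (k) aside: (l) is triggered — the baseline figure is 135, below the 156 limit. (m) is not triggered (no current Schedule D Approval is held), so (l) stands. So (d) is unavailable.
No exception displaces § 33.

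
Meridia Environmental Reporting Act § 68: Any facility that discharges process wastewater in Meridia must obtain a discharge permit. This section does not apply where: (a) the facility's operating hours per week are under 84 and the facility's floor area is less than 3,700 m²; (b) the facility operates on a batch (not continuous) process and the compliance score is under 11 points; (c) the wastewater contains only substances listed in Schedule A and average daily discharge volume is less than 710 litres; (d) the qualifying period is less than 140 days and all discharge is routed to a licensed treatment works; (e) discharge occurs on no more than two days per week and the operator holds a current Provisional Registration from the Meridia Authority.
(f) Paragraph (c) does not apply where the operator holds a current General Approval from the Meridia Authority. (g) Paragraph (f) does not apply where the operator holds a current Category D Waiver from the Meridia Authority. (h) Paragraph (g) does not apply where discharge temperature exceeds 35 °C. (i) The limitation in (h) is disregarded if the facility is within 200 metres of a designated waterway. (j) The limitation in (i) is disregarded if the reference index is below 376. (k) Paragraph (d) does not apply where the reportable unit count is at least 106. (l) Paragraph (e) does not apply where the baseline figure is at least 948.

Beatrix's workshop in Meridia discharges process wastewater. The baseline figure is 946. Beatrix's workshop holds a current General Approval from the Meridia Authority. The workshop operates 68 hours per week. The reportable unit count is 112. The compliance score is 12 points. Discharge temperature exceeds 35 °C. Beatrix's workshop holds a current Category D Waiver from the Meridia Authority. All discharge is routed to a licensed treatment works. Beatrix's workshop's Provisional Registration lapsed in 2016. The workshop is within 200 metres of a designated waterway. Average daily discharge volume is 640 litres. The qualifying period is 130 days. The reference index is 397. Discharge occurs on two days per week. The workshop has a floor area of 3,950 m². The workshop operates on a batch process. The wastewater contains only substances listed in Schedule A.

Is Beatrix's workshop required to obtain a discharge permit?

Exception (a) requires that the facility's floor area is less than 3,700 m²; but the facility's floor area is 3,950 m², not less than 3,700 m², so (a) is unavailable.
Exception (b) fails — the compliance score is 12 points, not under 11 points.
All of (c)'s requirements are met (the wastewater is Schedule-A-only; average daily discharge volume is 640 litres, less than the 710 litres limit). Applying paragraphs (f)–(j): (f) operates (a current General Approval is held), but is overridden by (g): (g) is triggered — a current Category D Waiver is held. (h) would limit (g) — discharge temperature exceeds 35 °C — but (i) sets (h) aside: (i) operates against (h): the workshop is within 200 m of a designated waterway. (j) is inapplicable (the reference index is 397, not below 376), so (i) stands. Exception (c) stands.
Exception (d)'s conditions are all satisfied: the qualifying period is 130 days, less than the 140 days limit; discharge is routed to a licensed treatment works. However, paragraph (k) must be considered: (k) operates against (d): the reportable unit count is 112, meeting the 106 threshold. Exception (d) does not apply.
Exception (e) does not apply: the Provisional Registration is not current.

No — exception (c) applies; Beatrix's workshop is not required to obtain a discharge permit.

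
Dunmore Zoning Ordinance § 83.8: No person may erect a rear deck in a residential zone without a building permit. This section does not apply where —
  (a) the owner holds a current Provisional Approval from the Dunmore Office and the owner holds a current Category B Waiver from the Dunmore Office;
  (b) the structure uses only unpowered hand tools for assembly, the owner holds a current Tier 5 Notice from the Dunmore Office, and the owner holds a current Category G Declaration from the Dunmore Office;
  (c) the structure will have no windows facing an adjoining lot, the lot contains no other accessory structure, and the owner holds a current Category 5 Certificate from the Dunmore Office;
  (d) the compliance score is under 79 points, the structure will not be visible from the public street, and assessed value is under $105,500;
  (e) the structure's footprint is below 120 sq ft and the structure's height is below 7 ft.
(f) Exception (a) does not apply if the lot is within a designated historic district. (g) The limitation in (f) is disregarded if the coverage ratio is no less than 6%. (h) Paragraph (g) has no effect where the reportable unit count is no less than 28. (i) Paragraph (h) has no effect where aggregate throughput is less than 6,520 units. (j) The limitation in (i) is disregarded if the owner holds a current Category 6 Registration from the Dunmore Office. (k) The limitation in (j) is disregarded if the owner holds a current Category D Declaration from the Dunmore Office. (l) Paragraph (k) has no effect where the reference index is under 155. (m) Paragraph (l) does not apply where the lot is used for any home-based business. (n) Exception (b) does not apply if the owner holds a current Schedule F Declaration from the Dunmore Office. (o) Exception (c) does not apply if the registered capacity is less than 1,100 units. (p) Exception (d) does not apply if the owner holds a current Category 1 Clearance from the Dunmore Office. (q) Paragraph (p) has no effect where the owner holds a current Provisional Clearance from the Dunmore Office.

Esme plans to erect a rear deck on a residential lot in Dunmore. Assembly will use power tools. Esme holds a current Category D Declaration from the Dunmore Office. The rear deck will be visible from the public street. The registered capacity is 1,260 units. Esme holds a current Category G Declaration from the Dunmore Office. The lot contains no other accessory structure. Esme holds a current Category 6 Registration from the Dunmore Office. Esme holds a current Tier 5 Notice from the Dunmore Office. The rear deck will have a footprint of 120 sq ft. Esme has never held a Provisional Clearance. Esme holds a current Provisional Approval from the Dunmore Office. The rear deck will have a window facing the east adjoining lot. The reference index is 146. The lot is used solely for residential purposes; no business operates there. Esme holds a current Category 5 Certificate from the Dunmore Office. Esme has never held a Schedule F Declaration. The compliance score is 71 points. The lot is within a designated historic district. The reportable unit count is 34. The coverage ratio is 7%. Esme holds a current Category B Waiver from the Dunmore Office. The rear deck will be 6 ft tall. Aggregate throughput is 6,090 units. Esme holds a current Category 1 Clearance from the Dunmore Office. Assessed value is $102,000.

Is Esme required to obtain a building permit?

Exception (a) is satisfied on its face — a current Provisional Approval is held; a current Category B Waiver is held. However, paragraphs (f)–(m) must be considered: (f) applies — the lot is in a historic district. (g) would limit (f) — the coverage ratio is 7%, meeting the 6% threshold — but (h) sets (g) aside: (h) operates against (g): the reportable unit count is 34, meeting the 28 threshold. (i) is engaged (aggregate throughput is 6,090 units, less than the 6,520 units limit), but is itself disapplied by (j): (j) operates against (i): a current Category 6 Registration is held. (k) operates (a current Category D Declaration is held), but is overridden by (l): (l) operates against (k): the reference index is 146, under the 155 limit. (m) is not engaged (the lot is solely residential), so (l) stands. (a) is therefore removed.
Exception (b) does not apply: assembly uses power tools.
Exception (c) fails — a window faces an adjoining lot.
Exception (d) does not apply: the structure will be visible from the street.
Exception (e) fails — the structure's footprint is 120 sq ft, not below 120 sq ft.
No exception is made out. Esme falls within the general rule.

Yes — Esme must obtain a building permit.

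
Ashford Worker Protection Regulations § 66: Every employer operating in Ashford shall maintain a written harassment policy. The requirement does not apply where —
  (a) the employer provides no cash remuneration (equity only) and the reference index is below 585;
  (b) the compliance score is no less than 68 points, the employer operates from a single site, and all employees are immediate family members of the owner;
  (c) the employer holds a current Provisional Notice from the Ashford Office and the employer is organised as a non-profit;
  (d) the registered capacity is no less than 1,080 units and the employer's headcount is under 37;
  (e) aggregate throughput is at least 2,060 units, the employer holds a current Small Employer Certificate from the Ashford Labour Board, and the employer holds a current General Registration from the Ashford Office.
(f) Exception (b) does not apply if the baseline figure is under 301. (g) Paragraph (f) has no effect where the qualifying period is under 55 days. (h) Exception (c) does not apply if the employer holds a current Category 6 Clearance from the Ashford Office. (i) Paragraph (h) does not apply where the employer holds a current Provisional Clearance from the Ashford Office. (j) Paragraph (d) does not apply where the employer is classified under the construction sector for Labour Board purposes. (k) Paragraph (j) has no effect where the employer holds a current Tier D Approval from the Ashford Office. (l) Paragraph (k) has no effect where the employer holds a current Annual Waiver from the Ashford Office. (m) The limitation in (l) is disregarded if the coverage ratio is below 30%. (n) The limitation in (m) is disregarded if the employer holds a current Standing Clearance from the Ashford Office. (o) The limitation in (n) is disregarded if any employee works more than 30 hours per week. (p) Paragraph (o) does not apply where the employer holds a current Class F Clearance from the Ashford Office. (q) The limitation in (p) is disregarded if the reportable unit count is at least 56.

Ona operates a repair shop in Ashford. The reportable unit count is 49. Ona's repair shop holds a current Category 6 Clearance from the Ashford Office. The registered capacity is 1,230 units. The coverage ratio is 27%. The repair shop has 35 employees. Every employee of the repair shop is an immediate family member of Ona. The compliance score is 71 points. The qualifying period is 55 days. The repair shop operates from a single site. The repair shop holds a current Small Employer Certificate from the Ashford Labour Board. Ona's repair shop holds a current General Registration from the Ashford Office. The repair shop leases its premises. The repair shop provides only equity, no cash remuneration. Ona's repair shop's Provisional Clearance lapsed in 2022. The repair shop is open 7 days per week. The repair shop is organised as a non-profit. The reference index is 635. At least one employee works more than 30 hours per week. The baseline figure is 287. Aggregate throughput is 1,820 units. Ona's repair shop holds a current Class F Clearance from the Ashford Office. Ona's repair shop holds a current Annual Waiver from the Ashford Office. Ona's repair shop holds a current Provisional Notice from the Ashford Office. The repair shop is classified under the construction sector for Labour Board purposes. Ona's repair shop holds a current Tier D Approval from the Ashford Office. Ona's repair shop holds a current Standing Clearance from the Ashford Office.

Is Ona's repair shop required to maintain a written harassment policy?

Exception (a) fails — the reference index is 635, not below 585.
Exception (b): the compliance score is 71 points, meeting the 68 points threshold; the employer operates from a single site; every employee is an immediate family member — every condition holds. But applying paragraphs (f)–(g): (f) operates against (b): the baseline figure is 287, under the 301 limit. (g) is not triggered (the qualifying period is 55 days, not under 55 days), so (f) stands. (b) is therefore removed.
Exception (c) is satisfied on its face — a current Provisional Notice is held; the employer is a non-profit. But: (h) operates against (c): a current Category 6 Clearance is held. (i) is not engaged (the Provisional Clearance is not current), so (h) stands. (c) is therefore removed.
Exception (d) is satisfied on its face — the registered capacity is 1,230 units, meeting the 1,080 units threshold; the employer's headcount is 35, under the 37 limit. Turning to paragraphs (j)–(q): (j) operates against (d): the repair shop is classified under the construction sector. (k) would limit (j) — a current Tier D Approval is held — but (l) sets (k) aside: (l) applies — a current Annual Waiver is held. (m) applies (the coverage ratio is 27%, below the 30% limit), but is itself disapplied by (n): (n) operates — a current Standing Clearance is held. (o) would limit (n) — at least one employee exceeds 30 hours/week — but (p) sets (o) aside: (p) operates against (o): a current Class F Clearance is held. (q), which would lift (p), is inapplicable — the reportable unit count is 49, short of 56. (d) is therefore removed.
Exception (e) requires that aggregate throughput is at least 2,060 units; but aggregate throughput is 1,820 units, short of 2,060 units, so (e) is unavailable.
None of the exceptions is available; § 66 applies in full.

Yes — Ona's repair shop must maintain a written harassment policy.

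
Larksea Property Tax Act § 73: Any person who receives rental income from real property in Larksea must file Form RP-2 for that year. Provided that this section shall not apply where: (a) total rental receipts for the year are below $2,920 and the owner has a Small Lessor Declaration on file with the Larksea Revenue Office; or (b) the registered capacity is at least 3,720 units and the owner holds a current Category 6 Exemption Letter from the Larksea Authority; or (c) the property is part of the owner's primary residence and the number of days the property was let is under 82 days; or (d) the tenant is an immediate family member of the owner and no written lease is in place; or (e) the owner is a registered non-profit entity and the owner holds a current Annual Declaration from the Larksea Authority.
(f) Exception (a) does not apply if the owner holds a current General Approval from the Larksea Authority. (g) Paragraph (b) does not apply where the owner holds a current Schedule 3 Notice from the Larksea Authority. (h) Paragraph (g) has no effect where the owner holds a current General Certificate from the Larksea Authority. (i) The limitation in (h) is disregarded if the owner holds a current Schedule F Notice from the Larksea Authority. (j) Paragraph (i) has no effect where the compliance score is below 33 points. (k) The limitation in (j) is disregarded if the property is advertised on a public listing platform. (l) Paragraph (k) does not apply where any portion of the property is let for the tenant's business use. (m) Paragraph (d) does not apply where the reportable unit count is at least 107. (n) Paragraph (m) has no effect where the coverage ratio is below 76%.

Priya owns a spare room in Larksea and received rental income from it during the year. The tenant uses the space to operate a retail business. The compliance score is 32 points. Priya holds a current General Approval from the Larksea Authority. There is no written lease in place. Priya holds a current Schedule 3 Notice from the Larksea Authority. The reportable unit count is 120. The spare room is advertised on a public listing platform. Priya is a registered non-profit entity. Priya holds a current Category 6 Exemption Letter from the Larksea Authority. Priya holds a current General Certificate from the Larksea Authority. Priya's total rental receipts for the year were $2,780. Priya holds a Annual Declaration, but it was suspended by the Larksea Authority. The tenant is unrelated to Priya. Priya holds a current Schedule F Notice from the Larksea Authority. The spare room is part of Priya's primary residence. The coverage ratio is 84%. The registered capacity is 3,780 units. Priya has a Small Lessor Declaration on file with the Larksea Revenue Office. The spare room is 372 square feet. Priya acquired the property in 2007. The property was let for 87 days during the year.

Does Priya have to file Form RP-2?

Exception (a) is satisfied on its face — total rental receipts for the year are $2,780, below the $2,920 limit; a Small Lessor Declaration is on file. However, paragraph (f) must be considered: (f) operates against (a): a current General Approval is held. Exception (a) does not apply.
Exception (b): the registered capacity is 3,780 units, meeting the 3,720 units threshold; a current Category 6 Exemption Letter is held — every condition holds. As to paragraphs (g)–(l): (g) is engaged (a current Schedule 3 Notice is held), but is set aside by (h): (h) operates against (g): a current General Certificate is held. (i) would limit (h) — a current Schedule F Notice is held — but (j) sets (i) aside: (j) is triggered — the compliance score is 32 points, below the 33 points limit. (k) is triggered (the property is publicly advertised), but is itself disapplied by (l): (l) operates against (k): the space is let for business use. (b) remains available.
Exception (c) requires that the number of days the property was let is under 82 days; but the number of days the property was let is 87 days, not under 82 days, so (c) is unavailable.
Exception (d) requires that the tenant is an immediate family member of the owner; but the tenant is unrelated to the owner, so (d) is unavailable.
Exception (e) does not apply: no current Annual Declaration is held.

No — exception (b) applies; Priya is not required to file Form RP-2.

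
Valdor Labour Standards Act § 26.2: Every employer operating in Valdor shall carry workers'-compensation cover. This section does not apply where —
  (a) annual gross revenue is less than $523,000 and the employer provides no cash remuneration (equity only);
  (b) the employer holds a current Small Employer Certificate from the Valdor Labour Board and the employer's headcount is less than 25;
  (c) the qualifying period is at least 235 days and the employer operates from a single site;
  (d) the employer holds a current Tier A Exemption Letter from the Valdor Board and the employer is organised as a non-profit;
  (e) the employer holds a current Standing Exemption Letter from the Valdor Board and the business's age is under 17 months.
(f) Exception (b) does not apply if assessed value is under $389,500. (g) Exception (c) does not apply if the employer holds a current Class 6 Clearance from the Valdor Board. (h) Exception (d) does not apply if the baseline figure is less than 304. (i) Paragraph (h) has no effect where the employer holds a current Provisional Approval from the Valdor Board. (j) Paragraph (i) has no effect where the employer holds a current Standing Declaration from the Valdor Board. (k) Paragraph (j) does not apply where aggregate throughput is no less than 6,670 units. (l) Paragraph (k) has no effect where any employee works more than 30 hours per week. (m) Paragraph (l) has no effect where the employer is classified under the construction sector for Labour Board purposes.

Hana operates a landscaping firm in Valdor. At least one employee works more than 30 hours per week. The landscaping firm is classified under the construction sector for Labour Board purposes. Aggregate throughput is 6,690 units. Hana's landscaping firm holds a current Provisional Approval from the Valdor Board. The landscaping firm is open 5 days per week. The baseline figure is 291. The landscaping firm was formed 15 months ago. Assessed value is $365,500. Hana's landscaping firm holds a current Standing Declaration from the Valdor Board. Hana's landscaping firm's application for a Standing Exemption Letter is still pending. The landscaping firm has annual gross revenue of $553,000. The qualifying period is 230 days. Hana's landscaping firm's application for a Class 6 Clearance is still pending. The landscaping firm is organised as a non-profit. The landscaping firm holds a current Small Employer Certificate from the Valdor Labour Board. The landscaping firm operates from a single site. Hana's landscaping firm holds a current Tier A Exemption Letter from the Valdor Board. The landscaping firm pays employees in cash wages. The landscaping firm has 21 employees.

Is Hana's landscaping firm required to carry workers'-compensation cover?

Exception (a) requires that annual gross revenue is less than $523,000; but annual gross revenue is $553,000, not less than $523,000, so (a) is unavailable.
Exception (b)'s conditions are all satisfied: a current Small Employer Certificate is held; the employer's headcount is 21, less than the 25 limit. Turning to paragraph (f): (f) operates against (b): assessed value is $365,500, under the $389,500 limit. Exception (b) does not apply.
Exception (c) does not apply: the qualifying period is 230 days, short of 235 days.
Exception (d)'s conditions are all satisfied: a current Tier A Exemption Letter is held; the employer is a non-profit. Considering the limiting provisions: (h) would limit (d) — the baseline figure is 291, less than the 304 limit — but (i) sets (h) aside: (i) is engaged — a current Provisional Approval is held. (j) would limit (i) — a current Standing Declaration is held — but (k) sets (j) aside: (k) operates against (j): aggregate throughput is 6,690 units, meeting the 6,670 units threshold. (l) is engaged (at least one employee exceeds 30 hours/week), but is overridden by (m): (m) operates against (l): the landscaping firm is classified under the construction sector. Exception (d) stands.
Exception (e) fails — no current Standing Exemption Letter is held.

No — exception (d) applies; Hana's landscaping firm is not required to carry workers'-compensation cover.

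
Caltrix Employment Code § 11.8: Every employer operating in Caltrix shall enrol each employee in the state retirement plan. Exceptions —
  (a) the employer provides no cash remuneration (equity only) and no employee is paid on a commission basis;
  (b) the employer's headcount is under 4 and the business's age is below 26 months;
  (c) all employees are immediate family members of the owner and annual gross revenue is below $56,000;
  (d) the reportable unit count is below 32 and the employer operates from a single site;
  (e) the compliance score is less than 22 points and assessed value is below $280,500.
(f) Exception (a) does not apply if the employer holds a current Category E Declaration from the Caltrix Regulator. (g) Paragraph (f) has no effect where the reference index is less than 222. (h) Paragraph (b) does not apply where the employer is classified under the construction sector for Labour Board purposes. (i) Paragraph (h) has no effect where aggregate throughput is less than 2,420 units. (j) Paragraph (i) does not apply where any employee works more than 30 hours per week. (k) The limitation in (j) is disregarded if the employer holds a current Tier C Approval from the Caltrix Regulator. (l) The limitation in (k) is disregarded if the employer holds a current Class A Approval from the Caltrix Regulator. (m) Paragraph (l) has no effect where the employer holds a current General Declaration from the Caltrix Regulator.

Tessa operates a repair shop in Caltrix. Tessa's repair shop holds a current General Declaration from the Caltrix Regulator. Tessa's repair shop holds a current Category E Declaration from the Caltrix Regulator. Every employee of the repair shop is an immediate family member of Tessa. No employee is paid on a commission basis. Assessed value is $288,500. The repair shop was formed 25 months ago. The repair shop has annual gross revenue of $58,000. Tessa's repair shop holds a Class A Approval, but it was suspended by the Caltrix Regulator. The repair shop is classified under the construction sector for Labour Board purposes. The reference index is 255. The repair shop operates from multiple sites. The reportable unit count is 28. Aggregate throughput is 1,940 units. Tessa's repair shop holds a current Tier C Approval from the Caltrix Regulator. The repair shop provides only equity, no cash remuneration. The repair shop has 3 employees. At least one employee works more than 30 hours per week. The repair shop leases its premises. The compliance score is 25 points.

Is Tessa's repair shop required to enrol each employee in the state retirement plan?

No — exception (b) applies; Tessa's repair shop is not required to enrol each employee in the state retirement plan.

Exception (a): remuneration is equity-only; no employee is paid on commission — every condition holds. But applying paragraphs (f)–(g): (f) applies — a current Category E Declaration is held. (g), which would lift (f), is not engaged — the reference index is 255, not less than 222. So (a) is unavailable.
Exception (b): the employer's headcount is 3, under the 4 limit; the business's age is 25 months, below the 26 months limit — every condition holds. Considering the limiting provisions: (h) operates (the repair shop is classified under the construction sector), but yields to (i): (i) operates against (h): aggregate throughput is 1,940 units, less than the 2,420 units limit. (j) would limit (i) — at least one employee exceeds 30 hours/week — but (k) sets (j) aside: (k) applies — a current Tier C Approval is held. (l) is not triggered (there is no Class A Approval in force), so (k) stands. So (b) applies.
Exception (c) fails — annual gross revenue is $58,000, not below $56,000.
Exception (d) does not apply: the employer operates from multiple sites.
Exception (e) fails — the compliance score is 25 points, not less than 22 points.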